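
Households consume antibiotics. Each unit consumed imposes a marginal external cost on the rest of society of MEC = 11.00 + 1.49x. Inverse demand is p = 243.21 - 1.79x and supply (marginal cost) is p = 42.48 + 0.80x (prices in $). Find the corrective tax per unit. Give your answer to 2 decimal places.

tax = $80.29 per unit

Social marginal benefit = demand − MEC = 232.21 - 3.28x.
Set SMB = MC: 232.21 - 3.28x = 42.48 + 0.80x → x* = 46.5025.
The Pigouvian tax equals MEC at x*: 11.00 + 1.49×46.5025 = 80.2887.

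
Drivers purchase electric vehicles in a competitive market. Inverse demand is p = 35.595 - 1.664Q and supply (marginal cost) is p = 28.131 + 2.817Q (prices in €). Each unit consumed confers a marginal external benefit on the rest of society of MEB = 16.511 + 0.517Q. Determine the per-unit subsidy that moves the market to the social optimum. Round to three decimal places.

subsidy = €19.638 per unit

Social marginal benefit = demand + MEB = 52.106 - 1.147Q.
Set SMB = MC: 52.106 - 1.147Q = 28.131 + 2.817Q → Q* = 6.0482.
The Pigouvian subsidy equals MEB at Q*: 16.511 + 0.517×6.0482 = 19.6379.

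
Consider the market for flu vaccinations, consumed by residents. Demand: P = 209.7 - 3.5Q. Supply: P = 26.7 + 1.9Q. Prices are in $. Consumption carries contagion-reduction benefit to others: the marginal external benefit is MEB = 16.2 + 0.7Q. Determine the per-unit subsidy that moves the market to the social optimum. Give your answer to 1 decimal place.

subsidy = $45.9 per unit

Social marginal benefit = demand + MEB = 225.9 - 2.8Q.
Set SMB = MC: 225.9 - 2.8Q = 26.7 + 1.9Q → Q* = 42.3830.
The Pigouvian subsidy equals MEB at Q*: 16.2 + 0.7×42.3830 = 45.8681.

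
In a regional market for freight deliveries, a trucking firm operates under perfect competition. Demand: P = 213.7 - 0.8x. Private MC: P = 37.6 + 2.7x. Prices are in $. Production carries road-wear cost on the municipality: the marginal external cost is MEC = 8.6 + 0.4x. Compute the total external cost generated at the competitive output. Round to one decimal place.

Market equilibrium (private): 37.6 + 2.7x = 213.7 - 0.8x → x_m = 50.3143.
Total external cost = ∫₀^{x_m} (8.6 + 0.4x) dx = 8.6×50.3143 + ½×0.4×50.3143² = 939.0087.

$939.0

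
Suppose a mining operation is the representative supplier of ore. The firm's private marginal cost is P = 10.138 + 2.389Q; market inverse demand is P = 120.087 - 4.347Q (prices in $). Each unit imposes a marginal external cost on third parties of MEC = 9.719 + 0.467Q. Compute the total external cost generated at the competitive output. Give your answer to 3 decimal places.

$220.850

Market equilibrium (private): 10.138 + 2.389Q = 120.087 - 4.347Q → Q_m = 16.3226.
Total external cost = ∫₀^{Q_m} (9.719 + 0.467Q) dQ = 9.719×16.3226 + ½×0.467×16.3226² = 220.8501.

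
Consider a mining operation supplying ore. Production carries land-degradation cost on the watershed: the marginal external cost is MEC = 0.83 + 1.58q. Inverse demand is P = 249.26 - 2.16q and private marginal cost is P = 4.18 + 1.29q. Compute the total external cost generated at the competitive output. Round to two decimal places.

Market equilibrium (private): 4.18 + 1.29q = 249.26 - 2.16q → q_m = 71.0377.
Total external cost = ∫₀^{q_m} (0.83 + 1.58q) dq = 0.83×71.0377 + ½×1.58×71.0377² = 4045.5816.

4045.58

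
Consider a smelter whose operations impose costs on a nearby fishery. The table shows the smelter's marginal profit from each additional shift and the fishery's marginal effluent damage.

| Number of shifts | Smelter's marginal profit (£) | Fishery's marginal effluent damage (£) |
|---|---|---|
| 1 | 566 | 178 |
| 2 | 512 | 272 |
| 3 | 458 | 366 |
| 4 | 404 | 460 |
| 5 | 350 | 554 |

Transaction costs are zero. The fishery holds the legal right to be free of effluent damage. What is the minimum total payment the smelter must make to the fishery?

Efficient level: marginal profit ≥ marginal effluent damage through level 3, so k* = 3.
With the fishery holding the right, the smelter must at least compensate total damage at k*: 178 + 272 + 366 = 816.

£816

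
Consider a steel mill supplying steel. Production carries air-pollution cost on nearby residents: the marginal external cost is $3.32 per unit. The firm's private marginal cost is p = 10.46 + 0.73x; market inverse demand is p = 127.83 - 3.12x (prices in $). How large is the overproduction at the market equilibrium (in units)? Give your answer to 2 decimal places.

Market equilibrium (private): 10.46 + 0.73x = 127.83 - 3.12x → x_m = 30.4857.
Social marginal cost = private MC + MEC = 13.78 + 0.73x.
Set SMC = demand: 13.78 + 0.73x = 127.83 - 3.12x → x* = 29.6234.
Gap = |30.4857 − 29.6234| = 0.8623.

0.86 units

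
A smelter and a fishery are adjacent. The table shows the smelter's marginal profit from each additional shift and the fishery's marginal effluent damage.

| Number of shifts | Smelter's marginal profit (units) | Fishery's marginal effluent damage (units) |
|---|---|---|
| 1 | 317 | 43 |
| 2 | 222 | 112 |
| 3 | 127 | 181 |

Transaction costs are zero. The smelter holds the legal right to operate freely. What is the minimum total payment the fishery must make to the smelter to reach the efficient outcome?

127

Left alone the smelter would choose level 3 (marginal profit stays positive).
Efficient level: k* = 2 (marginal profit ≥ marginal effluent damage through 2).
The fishery must at least cover the smelter's forgone profit from cutting 3→2: 127 = 127.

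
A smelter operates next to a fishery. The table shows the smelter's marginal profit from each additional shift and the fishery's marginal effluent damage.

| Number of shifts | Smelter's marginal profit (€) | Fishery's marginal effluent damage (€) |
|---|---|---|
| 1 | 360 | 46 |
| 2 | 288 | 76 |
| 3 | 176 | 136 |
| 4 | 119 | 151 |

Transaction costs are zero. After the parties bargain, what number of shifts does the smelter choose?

Bargaining reaches the level where marginal profit last exceeds marginal effluent damage.
That holds through level 3 (176 ≥ 136) but not at 4 (119 < 151).

3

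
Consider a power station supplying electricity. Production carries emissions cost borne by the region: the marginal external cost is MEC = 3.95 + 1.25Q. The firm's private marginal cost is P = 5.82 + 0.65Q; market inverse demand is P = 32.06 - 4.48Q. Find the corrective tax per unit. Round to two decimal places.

tax = 8.32 per unit

Social marginal cost = private MC + MEC = 9.77 + 1.90Q.
Set SMC = demand: 9.77 + 1.90Q = 32.06 - 4.48Q → Q* = 3.4937.
The Pigouvian tax equals MEC at Q*: 3.95 + 1.25×3.4937 = 8.3171.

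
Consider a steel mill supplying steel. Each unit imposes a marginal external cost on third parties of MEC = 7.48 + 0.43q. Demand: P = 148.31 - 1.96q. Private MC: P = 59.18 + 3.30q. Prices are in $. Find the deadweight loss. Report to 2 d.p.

DWL = $19.16

Market equilibrium (private): 59.18 + 3.30q = 148.31 - 1.96q → q_m = 16.9449.
Social marginal cost = private MC + MEC = 66.66 + 3.73q.
Set SMC = demand: 66.66 + 3.73q = 148.31 - 1.96q → q* = 14.3497.
Height of the DWL triangle at q_m is SMC(q_m) − demand(q_m) = MEC(q_m) = 14.7663.
DWL = ½ × 2.5952 × 14.7663 = 19.1608.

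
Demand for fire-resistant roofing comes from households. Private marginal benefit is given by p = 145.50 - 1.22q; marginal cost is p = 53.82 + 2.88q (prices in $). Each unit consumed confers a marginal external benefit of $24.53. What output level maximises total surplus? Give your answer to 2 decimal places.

Social marginal benefit = demand + MEB = 170.03 - 1.22q.
Set SMB = MC: 170.03 - 1.22q = 53.82 + 2.88q → q* = 28.3439.

q* = 28.34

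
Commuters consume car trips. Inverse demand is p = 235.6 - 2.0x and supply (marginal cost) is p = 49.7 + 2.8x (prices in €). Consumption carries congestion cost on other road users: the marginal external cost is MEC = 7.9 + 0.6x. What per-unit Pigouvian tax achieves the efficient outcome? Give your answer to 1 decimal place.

Social marginal benefit = demand − MEC = 227.7 - 2.6x.
Set SMB = MC: 227.7 - 2.6x = 49.7 + 2.8x → x* = 32.9630.
The Pigouvian tax equals MEC at x*: 7.9 + 0.6×32.9630 = 27.6778.

tax = €27.7 per unit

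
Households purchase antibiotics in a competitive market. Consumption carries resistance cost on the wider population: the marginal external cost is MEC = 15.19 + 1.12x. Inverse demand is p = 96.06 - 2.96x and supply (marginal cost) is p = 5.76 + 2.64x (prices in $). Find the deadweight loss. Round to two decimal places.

DWL = $82.26

Market equilibrium (private): 5.76 + 2.64x = 96.06 - 2.96x → x_m = 16.1250.
Social marginal benefit = demand − MEC = 80.87 - 4.08x.
Set SMB = MC: 80.87 - 4.08x = 5.76 + 2.64x → x* = 11.1771.
Between x* and x_m the wedge MC − SMB runs linearly from 0 to MEC(x_m), so the loss is a triangle.
DWL = ½ × 4.9479 × 33.2500 = 82.2588.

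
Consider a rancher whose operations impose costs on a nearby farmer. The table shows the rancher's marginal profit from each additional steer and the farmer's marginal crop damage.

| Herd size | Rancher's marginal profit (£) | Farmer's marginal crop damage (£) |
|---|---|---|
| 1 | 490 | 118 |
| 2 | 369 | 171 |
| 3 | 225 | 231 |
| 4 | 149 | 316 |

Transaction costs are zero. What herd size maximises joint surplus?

2

Bargaining reaches the level where marginal profit last exceeds marginal crop damage.
That holds through level 2 (369 ≥ 171) but not at 3 (225 < 231).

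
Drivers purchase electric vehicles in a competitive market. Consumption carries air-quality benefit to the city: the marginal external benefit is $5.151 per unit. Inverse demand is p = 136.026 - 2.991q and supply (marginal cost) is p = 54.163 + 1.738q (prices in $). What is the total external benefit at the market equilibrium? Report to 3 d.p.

$89.168

Market equilibrium (private): 54.163 + 1.738q = 136.026 - 2.991q → q_m = 17.3108.
Total external benefit = MEB × q_m = 5.151 × 17.3108 = 89.1679.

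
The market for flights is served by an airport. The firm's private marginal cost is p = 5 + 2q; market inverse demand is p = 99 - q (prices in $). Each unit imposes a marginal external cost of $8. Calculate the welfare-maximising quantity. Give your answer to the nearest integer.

q* = 29

Social marginal cost = private MC + MEC = 13 + 2q.
Set SMC = demand: 13 + 2q = 99 - q → q* = 28.6667.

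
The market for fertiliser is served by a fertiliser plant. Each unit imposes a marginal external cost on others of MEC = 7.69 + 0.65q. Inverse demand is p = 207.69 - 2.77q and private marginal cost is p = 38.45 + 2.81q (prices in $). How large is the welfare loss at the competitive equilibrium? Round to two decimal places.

DWL = $60.27

Market equilibrium (private): 38.45 + 2.81q = 207.69 - 2.77q → q_m = 30.3297.
Social marginal cost = private MC + MEC = 46.14 + 3.46q.
Set SMC = demand: 46.14 + 3.46q = 207.69 - 2.77q → q* = 25.9310.
Height of the DWL triangle at q_m is SMC(q_m) − demand(q_m) = MEC(q_m) = 27.4043.
DWL = ½ × 4.3987 × 27.4043 = 60.2716.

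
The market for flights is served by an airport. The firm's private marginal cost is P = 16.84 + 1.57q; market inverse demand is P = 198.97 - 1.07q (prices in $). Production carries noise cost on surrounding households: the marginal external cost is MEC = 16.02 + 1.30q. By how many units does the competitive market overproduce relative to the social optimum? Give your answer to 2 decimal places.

26.83 units

Market equilibrium (private): 16.84 + 1.57q = 198.97 - 1.07q → q_m = 68.9886.
Social marginal cost = private MC + MEC = 32.86 + 2.87q.
Set SMC = demand: 32.86 + 2.87q = 198.97 - 1.07q → q* = 42.1599.
Gap = |68.9886 − 42.1599| = 26.8287.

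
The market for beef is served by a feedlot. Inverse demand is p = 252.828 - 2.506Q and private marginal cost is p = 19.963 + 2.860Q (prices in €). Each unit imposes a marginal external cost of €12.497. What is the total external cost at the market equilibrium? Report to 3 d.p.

€542.325

Market equilibrium (private): 19.963 + 2.860Q = 252.828 - 2.506Q → Q_m = 43.3964.
Total external cost = MEC × Q_m = 12.497 × 43.3964 = 542.3248.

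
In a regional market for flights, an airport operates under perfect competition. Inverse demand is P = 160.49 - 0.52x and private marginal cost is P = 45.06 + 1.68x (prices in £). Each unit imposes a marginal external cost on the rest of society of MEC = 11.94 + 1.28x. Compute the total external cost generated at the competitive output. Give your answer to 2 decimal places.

Market equilibrium (private): 45.06 + 1.68x = 160.49 - 0.52x → x_m = 52.4682.
Total external cost = ∫₀^{x_m} (11.94 + 1.28x) dx = 11.94×52.4682 + ½×1.28×52.4682² = 2388.3340.

£2388.33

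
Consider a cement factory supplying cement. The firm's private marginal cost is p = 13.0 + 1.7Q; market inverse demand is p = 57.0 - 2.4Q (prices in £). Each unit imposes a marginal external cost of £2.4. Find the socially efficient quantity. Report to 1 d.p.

Social marginal cost = private MC + MEC = 15.4 + 1.7Q.
Set SMC = demand: 15.4 + 1.7Q = 57.0 - 2.4Q → Q* = 10.1463.

Q* = 10.1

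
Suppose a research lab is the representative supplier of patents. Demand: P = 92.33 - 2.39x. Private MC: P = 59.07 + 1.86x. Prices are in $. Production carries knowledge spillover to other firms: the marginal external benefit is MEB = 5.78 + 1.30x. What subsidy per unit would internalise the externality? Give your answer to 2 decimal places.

subsidy = $22.98 per unit

Social marginal cost = private MC − MEB = 53.29 + 0.56x.
Set SMC = demand: 53.29 + 0.56x = 92.33 - 2.39x → x* = 13.2339.
The Pigouvian subsidy equals MEB at x*: 5.78 + 1.30×13.2339 = 22.9841.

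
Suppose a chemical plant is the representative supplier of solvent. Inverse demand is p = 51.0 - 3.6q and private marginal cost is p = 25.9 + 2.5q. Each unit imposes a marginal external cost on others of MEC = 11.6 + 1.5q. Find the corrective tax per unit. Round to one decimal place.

tax = 14.3 per unit

Social marginal cost = private MC + MEC = 37.5 + 4.0q.
Set SMC = demand: 37.5 + 4.0q = 51.0 - 3.6q → q* = 1.7763.
The Pigouvian tax equals MEC at q*: 11.6 + 1.5×1.7763 = 14.2645.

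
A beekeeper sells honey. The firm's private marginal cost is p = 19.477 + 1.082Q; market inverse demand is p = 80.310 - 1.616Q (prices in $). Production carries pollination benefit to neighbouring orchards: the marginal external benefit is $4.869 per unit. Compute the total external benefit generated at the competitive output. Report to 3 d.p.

Market equilibrium (private): 19.477 + 1.082Q = 80.310 - 1.616Q → Q_m = 22.5474.
Total external benefit = MEB × Q_m = 4.869 × 22.5474 = 109.7833.

$109.783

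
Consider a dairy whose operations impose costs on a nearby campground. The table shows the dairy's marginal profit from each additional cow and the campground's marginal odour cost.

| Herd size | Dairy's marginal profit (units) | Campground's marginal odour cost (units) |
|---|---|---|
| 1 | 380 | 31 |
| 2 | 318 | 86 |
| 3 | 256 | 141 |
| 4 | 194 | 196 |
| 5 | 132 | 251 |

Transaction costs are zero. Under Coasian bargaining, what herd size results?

3

Bargaining reaches the level where marginal profit last exceeds marginal odour cost.
That holds through level 3 (256 ≥ 141) but not at 4 (194 < 196).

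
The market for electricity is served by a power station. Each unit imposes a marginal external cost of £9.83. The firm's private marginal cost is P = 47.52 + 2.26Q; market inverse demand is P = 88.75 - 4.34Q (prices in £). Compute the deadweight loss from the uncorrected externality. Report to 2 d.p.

DWL = £7.32

Market equilibrium (private): 47.52 + 2.26Q = 88.75 - 4.34Q → Q_m = 6.2470.
Social marginal cost = private MC + MEC = 57.35 + 2.26Q.
Set SMC = demand: 57.35 + 2.26Q = 88.75 - 4.34Q → Q* = 4.7576.
The loss is the area between SMC and demand from Q* to Q_m; with linear curves that's a triangle of height MEC(Q_m).
DWL = ½ × 1.4894 × 9.8300 = 7.3204.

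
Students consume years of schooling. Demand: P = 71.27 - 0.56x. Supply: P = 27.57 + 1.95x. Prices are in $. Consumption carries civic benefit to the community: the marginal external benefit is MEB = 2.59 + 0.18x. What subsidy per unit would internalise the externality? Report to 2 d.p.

Social marginal benefit = demand + MEB = 73.86 - 0.38x.
Set SMB = MC: 73.86 - 0.38x = 27.57 + 1.95x → x* = 19.8670.
The Pigouvian subsidy equals MEB at x*: 2.59 + 0.18×19.8670 = 6.1661.

subsidy = $6.17 per unit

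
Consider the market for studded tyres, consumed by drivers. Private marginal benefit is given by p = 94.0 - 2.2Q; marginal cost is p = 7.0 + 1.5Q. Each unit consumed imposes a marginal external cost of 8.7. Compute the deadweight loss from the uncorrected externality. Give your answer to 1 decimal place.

DWL = 10.2

Market equilibrium (private): 7.0 + 1.5Q = 94.0 - 2.2Q → Q_m = 23.5135.
Social marginal benefit = demand − MEC = 85.3 - 2.2Q.
Set SMB = MC: 85.3 - 2.2Q = 7.0 + 1.5Q → Q* = 21.1622.
The loss is the area between SMB and MC from Q* to Q_m; with linear curves that's a triangle of height MEC(Q_m).
DWL = ½ × 2.3513 × 8.7000 = 10.2282.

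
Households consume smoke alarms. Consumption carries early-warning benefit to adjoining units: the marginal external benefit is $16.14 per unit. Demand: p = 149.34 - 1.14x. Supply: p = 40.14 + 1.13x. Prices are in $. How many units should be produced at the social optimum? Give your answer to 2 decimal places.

Social marginal benefit = demand + MEB = 165.48 - 1.14x.
Set SMB = MC: 165.48 - 1.14x = 40.14 + 1.13x → x* = 55.2159.

x* = 55.22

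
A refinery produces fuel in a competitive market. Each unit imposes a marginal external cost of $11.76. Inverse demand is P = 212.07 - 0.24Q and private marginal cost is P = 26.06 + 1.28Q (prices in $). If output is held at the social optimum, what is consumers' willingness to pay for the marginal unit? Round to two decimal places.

P = $184.56

Social marginal cost = private MC + MEC = 37.82 + 1.28Q.
Set SMC = demand: 37.82 + 1.28Q = 212.07 - 0.24Q → Q* = 114.6382.
Consumer price on the demand curve at Q*: 212.07 − 0.24×114.6382 = 184.5568.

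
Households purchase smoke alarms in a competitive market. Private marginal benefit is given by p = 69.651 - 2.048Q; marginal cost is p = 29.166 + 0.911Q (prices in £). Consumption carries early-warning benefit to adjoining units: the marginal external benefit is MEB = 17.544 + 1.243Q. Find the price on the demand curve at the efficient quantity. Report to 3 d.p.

Social marginal benefit = demand + MEB = 87.195 - 0.805Q.
Set SMB = MC: 87.195 - 0.805Q = 29.166 + 0.911Q → Q* = 33.8164.
Consumer price on the demand curve at Q*: 69.651 − 2.048×33.8164 = 0.3950.

P = £0.395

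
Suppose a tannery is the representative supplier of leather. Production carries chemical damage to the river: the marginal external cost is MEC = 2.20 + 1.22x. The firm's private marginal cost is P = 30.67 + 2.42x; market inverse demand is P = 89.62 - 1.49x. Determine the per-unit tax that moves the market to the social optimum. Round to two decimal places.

tax = 15.70 per unit

Social marginal cost = private MC + MEC = 32.87 + 3.64x.
Set SMC = demand: 32.87 + 3.64x = 89.62 - 1.49x → x* = 11.0624.
The Pigouvian tax equals MEC at x*: 2.20 + 1.22×11.0624 = 15.6961.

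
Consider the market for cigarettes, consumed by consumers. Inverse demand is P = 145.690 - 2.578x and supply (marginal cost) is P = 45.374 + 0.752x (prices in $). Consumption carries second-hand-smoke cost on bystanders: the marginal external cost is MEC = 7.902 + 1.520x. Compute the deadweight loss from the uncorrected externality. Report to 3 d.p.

Market equilibrium (private): 45.374 + 0.752x = 145.690 - 2.578x → x_m = 30.1249.
Social marginal benefit = demand − MEC = 137.788 - 4.098x.
Set SMB = MC: 137.788 - 4.098x = 45.374 + 0.752x → x* = 19.0544.
Between x* and x_m the wedge MC − SMB runs linearly from 0 to MEC(x_m), so the loss is a triangle.
DWL = ½ × 11.0705 × 53.6919 = 297.1981.

DWL = $297.198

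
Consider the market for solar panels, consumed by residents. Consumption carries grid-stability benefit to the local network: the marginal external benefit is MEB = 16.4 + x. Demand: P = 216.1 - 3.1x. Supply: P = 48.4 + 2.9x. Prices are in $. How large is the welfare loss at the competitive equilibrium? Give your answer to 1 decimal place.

Market equilibrium (private): 48.4 + 2.9x = 216.1 - 3.1x → x_m = 27.9500.
Social marginal benefit = demand + MEB = 232.5 - 2.1x.
Set SMB = MC: 232.5 - 2.1x = 48.4 + 2.9x → x* = 36.8200.
Between x* and x_m the wedge SMB − MC runs linearly from 0 to MEB(x_m), so the loss is a triangle.
DWL = ½ × 8.8700 × 44.3500 = 196.6923.

DWL = $196.7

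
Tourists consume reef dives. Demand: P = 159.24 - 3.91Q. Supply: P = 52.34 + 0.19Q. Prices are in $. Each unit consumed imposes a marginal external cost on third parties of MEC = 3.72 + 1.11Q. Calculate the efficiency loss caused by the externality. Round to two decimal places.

DWL = $102.38

Market equilibrium (private): 52.34 + 0.19Q = 159.24 - 3.91Q → Q_m = 26.0732.
Social marginal benefit = demand − MEC = 155.52 - 5.02Q.
Set SMB = MC: 155.52 - 5.02Q = 52.34 + 0.19Q → Q* = 19.8042.
Height of the DWL triangle at Q_m is MC(Q_m) − SMB(Q_m) = MEC(Q_m) = 32.6612.
DWL = ½ × 6.2690 × 32.6612 = 102.3765.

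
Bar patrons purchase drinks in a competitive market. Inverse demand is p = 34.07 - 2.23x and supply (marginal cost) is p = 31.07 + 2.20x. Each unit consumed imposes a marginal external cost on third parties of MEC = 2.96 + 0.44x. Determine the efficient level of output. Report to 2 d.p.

x* = 0.01

Social marginal benefit = demand − MEC = 31.11 - 2.67x.
Set SMB = MC: 31.11 - 2.67x = 31.07 + 2.20x → x* = 0.0082.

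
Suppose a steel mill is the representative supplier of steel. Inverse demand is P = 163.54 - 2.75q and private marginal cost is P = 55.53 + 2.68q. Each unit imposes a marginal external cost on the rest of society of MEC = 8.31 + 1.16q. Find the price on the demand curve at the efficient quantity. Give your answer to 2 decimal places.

P = 121.94

Social marginal cost = private MC + MEC = 63.84 + 3.84q.
Set SMC = demand: 63.84 + 3.84q = 163.54 - 2.75q → q* = 15.1290.
Consumer price on the demand curve at q*: 163.54 − 2.75×15.1290 = 121.9353.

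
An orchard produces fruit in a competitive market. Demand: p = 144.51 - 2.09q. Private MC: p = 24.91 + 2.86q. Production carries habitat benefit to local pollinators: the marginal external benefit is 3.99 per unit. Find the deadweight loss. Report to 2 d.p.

DWL = 1.61

Market equilibrium (private): 24.91 + 2.86q = 144.51 - 2.09q → q_m = 24.1616.
Social marginal cost = private MC − MEB = 20.92 + 2.86q.
Set SMC = demand: 20.92 + 2.86q = 144.51 - 2.09q → q* = 24.9677.
The welfare-loss triangle has base |q_m − q*| and height MEB(q_m) (the vertical gap between SMC and demand is zero at q* and MEB at q_m).
DWL = ½ × 0.8061 × 3.9900 = 1.6082.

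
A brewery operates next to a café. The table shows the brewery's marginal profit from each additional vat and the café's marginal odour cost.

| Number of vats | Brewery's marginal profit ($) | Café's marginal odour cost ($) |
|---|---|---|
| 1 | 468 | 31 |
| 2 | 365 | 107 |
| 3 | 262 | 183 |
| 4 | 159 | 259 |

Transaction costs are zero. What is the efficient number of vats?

Bargaining reaches the level where marginal profit last exceeds marginal odour cost.
That holds through level 3 (262 ≥ 183) but not at 4 (159 < 259).

3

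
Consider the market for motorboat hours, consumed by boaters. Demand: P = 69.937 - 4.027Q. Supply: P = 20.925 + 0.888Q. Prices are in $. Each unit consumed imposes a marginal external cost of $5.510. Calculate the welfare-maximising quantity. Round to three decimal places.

Q* = 8.851

Social marginal benefit = demand − MEC = 64.427 - 4.027Q.
Set SMB = MC: 64.427 - 4.027Q = 20.925 + 0.888Q → Q* = 8.8509.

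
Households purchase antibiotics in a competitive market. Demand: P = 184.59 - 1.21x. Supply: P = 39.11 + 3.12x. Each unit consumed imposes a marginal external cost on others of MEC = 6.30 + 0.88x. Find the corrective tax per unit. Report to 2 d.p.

tax = 29.81 per unit

Social marginal benefit = demand − MEC = 178.29 - 2.09x.
Set SMB = MC: 178.29 - 2.09x = 39.11 + 3.12x → x* = 26.7140.
The Pigouvian tax equals MEC at x*: 6.30 + 0.88×26.7140 = 29.8083.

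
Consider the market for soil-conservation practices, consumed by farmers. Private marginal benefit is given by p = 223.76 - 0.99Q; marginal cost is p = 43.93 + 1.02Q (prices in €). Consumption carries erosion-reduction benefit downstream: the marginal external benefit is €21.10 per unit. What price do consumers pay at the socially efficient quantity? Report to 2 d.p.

P = €124.79

Social marginal benefit = demand + MEB = 244.86 - 0.99Q.
Set SMB = MC: 244.86 - 0.99Q = 43.93 + 1.02Q → Q* = 99.9652.
Consumer price on the demand curve at Q*: 223.76 − 0.99×99.9652 = 124.7945.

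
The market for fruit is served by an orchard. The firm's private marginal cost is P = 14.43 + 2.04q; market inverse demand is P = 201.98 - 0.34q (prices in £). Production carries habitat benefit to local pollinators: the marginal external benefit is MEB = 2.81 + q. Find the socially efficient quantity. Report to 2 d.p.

Social marginal cost = private MC − MEB = 11.62 + 1.04q.
Set SMC = demand: 11.62 + 1.04q = 201.98 - 0.34q → q* = 137.9420.

q* = 137.94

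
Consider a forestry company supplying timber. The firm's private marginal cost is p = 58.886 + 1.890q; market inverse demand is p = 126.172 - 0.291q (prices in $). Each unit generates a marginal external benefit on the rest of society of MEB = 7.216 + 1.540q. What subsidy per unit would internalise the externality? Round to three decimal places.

subsidy = $186.207 per unit

Social marginal cost = private MC − MEB = 51.670 + 0.350q.
Set SMC = demand: 51.670 + 0.350q = 126.172 - 0.291q → q* = 116.2278.
The Pigouvian subsidy equals MEB at q*: 7.216 + 1.540×116.2278 = 186.2068.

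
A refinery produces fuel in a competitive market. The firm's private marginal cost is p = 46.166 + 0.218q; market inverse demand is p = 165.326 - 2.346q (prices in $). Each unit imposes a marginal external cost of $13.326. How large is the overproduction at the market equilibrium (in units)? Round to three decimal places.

5.197 units

Market equilibrium (private): 46.166 + 0.218q = 165.326 - 2.346q → q_m = 46.4743.
Social marginal cost = private MC + MEC = 59.492 + 0.218q.
Set SMC = demand: 59.492 + 0.218q = 165.326 - 2.346q → q* = 41.2769.
Gap = |46.4743 − 41.2769| = 5.1974.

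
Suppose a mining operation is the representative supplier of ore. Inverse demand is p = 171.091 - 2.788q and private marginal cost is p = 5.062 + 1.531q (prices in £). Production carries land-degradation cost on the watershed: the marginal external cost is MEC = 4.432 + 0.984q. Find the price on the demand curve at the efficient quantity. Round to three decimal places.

Social marginal cost = private MC + MEC = 9.494 + 2.515q.
Set SMC = demand: 9.494 + 2.515q = 171.091 - 2.788q → q* = 30.4728.
Consumer price on the demand curve at q*: 171.091 − 2.788×30.4728 = 86.1328.

P = £86.133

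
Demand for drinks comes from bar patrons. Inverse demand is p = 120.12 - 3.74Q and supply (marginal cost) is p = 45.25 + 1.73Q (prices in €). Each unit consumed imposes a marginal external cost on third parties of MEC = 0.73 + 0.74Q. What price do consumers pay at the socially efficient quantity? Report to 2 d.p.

P = €75.47

Social marginal benefit = demand − MEC = 119.39 - 4.48Q.
Set SMB = MC: 119.39 - 4.48Q = 45.25 + 1.73Q → Q* = 11.9388.
Consumer price on the demand curve at Q*: 120.12 − 3.74×11.9388 = 75.4689.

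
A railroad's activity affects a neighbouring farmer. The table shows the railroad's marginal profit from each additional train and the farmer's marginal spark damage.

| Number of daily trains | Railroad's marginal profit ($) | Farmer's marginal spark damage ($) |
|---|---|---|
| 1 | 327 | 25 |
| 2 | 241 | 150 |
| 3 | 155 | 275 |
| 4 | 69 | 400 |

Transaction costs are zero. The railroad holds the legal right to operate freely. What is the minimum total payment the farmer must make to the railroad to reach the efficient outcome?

Left alone the railroad would choose level 4 (marginal profit stays positive).
Efficient level: k* = 2 (marginal profit ≥ marginal spark damage through 2).
The farmer must at least cover the railroad's forgone profit from cutting 4→2: 155 + 69 = 224.

$224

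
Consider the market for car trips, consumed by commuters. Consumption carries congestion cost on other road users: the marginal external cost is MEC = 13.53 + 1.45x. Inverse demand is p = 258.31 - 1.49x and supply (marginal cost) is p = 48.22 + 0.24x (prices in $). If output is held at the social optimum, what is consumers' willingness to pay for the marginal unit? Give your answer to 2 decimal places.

Social marginal benefit = demand − MEC = 244.78 - 2.94x.
Set SMB = MC: 244.78 - 2.94x = 48.22 + 0.24x → x* = 61.8113.
Consumer price on the demand curve at x*: 258.31 − 1.49×61.8113 = 166.2112.

P = $166.21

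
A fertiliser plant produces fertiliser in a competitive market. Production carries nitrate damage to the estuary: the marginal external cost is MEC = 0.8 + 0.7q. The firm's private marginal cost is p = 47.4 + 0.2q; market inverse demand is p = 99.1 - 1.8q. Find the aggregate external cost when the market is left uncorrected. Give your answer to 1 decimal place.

254.6

Market equilibrium (private): 47.4 + 0.2q = 99.1 - 1.8q → q_m = 25.8500.
Total external cost = ∫₀^{q_m} (0.8 + 0.7q) dq = 0.8×25.8500 + ½×0.7×25.8500² = 254.5579.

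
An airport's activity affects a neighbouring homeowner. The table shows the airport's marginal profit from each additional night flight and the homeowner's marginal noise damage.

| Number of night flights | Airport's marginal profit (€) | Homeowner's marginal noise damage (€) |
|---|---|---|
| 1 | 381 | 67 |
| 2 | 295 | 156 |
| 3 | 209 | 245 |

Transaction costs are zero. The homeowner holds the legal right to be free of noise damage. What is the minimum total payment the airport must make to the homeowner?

Efficient level: marginal profit ≥ marginal noise damage through level 2, so k* = 2.
With the homeowner holding the right, the airport must at least compensate total damage at k*: 67 + 156 = 223.

€223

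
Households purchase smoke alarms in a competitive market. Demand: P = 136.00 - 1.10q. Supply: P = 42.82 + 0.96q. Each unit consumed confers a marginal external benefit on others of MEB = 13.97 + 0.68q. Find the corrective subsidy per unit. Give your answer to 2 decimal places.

subsidy = 66.77 per unit

Social marginal benefit = demand + MEB = 149.97 - 0.42q.
Set SMB = MC: 149.97 - 0.42q = 42.82 + 0.96q → q* = 77.6449.
The Pigouvian subsidy equals MEB at q*: 13.97 + 0.68×77.6449 = 66.7685.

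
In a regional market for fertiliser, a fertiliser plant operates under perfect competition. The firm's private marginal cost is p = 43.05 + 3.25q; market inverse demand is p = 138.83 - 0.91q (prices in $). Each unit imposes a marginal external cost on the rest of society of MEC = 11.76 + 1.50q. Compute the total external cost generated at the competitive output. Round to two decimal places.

Market equilibrium (private): 43.05 + 3.25q = 138.83 - 0.91q → q_m = 23.0240.
Total external cost = ∫₀^{q_m} (11.76 + 1.50q) dq = 11.76×23.0240 + ½×1.50×23.0240² = 668.3407.

$668.34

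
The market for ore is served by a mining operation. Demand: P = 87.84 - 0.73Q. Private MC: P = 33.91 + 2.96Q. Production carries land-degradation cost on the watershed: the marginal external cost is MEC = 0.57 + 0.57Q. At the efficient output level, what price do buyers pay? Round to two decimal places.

Social marginal cost = private MC + MEC = 34.48 + 3.53Q.
Set SMC = demand: 34.48 + 3.53Q = 87.84 - 0.73Q → Q* = 12.5258.
Consumer price on the demand curve at Q*: 87.84 − 0.73×12.5258 = 78.6962.

P = 78.70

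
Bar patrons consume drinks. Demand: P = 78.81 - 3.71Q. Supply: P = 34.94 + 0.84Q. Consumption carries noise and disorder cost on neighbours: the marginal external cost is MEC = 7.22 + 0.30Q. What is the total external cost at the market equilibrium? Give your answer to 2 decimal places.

83.56

Market equilibrium (private): 34.94 + 0.84Q = 78.81 - 3.71Q → Q_m = 9.6418.
Total external cost = ∫₀^{Q_m} (7.22 + 0.30Q) dQ = 7.22×9.6418 + ½×0.30×9.6418² = 83.5584.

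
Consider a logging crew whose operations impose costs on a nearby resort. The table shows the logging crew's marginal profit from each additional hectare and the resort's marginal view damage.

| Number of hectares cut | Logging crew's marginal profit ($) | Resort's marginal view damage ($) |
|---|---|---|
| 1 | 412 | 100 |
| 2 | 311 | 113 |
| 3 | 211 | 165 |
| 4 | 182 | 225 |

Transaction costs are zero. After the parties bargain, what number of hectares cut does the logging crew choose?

Bargaining reaches the level where marginal profit last exceeds marginal view damage.
That holds through level 3 (211 ≥ 165) but not at 4 (182 < 225).

3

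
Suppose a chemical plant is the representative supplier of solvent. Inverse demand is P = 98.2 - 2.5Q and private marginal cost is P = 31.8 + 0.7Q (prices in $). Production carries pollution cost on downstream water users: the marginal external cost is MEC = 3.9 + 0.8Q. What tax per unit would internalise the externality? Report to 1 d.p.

Social marginal cost = private MC + MEC = 35.7 + 1.5Q.
Set SMC = demand: 35.7 + 1.5Q = 98.2 - 2.5Q → Q* = 15.6250.
The Pigouvian tax equals MEC at Q*: 3.9 + 0.8×15.6250 = 16.4000.

tax = $16.4 per unit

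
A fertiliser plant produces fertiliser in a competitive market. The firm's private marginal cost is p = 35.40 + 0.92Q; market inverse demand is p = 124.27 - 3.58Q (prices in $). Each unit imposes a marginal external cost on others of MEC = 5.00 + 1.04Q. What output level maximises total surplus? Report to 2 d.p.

Social marginal cost = private MC + MEC = 40.40 + 1.96Q.
Set SMC = demand: 40.40 + 1.96Q = 124.27 - 3.58Q → Q* = 15.1390.

Q* = 15.14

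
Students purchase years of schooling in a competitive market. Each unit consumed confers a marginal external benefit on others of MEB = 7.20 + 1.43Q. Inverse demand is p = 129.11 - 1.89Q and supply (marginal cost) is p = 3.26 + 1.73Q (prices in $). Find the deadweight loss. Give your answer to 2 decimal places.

Market equilibrium (private): 3.26 + 1.73Q = 129.11 - 1.89Q → Q_m = 34.7652.
Social marginal benefit = demand + MEB = 136.31 - 0.46Q.
Set SMB = MC: 136.31 - 0.46Q = 3.26 + 1.73Q → Q* = 60.7534.
Between Q* and Q_m the wedge SMB − MC runs linearly from 0 to MEB(Q_m), so the loss is a triangle.
DWL = ½ × 25.9882 × 56.9142 = 739.5488.

DWL = $739.55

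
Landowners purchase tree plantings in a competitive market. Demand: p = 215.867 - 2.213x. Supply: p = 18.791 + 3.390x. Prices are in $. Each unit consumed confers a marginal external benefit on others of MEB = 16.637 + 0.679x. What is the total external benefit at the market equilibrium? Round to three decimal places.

Market equilibrium (private): 18.791 + 3.390x = 215.867 - 2.213x → x_m = 35.1733.
Total external benefit = ∫₀^{x_m} (16.637 + 0.679x) dx = 16.637×35.1733 + ½×0.679×35.1733² = 1005.1944.

$1005.194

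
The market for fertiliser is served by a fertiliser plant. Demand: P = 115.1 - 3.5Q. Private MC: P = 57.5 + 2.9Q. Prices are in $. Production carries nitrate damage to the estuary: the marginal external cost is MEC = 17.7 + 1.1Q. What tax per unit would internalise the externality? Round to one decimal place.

Social marginal cost = private MC + MEC = 75.2 + 4.0Q.
Set SMC = demand: 75.2 + 4.0Q = 115.1 - 3.5Q → Q* = 5.3200.
The Pigouvian tax equals MEC at Q*: 17.7 + 1.1×5.3200 = 23.5520.

tax = $23.6 per unit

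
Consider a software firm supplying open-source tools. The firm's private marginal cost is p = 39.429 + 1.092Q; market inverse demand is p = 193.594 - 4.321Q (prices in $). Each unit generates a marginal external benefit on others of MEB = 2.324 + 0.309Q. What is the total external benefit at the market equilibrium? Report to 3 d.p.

Market equilibrium (private): 39.429 + 1.092Q = 193.594 - 4.321Q → Q_m = 28.4805.
Total external benefit = ∫₀^{Q_m} (2.324 + 0.309Q) dQ = 2.324×28.4805 + ½×0.309×28.4805² = 191.5096.

$191.510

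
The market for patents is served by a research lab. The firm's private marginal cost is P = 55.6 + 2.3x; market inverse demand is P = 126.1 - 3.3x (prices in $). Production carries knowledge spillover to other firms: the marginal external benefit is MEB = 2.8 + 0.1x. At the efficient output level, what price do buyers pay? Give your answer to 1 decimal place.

Social marginal cost = private MC − MEB = 52.8 + 2.2x.
Set SMC = demand: 52.8 + 2.2x = 126.1 - 3.3x → x* = 13.3273.
Consumer price on the demand curve at x*: 126.1 − 3.3×13.3273 = 82.1199.

P = $82.1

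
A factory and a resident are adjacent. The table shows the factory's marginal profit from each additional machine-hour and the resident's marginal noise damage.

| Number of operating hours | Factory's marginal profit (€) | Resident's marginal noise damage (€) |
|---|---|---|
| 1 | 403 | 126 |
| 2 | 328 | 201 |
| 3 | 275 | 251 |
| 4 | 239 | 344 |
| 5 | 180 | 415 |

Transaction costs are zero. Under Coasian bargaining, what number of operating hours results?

Bargaining reaches the level where marginal profit last exceeds marginal noise damage.
That holds through level 3 (275 ≥ 251) but not at 4 (239 < 344).

3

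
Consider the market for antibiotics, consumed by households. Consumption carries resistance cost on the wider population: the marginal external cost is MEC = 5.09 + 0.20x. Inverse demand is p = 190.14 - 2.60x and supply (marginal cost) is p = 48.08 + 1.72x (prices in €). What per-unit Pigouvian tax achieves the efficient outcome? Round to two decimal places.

Social marginal benefit = demand − MEC = 185.05 - 2.80x.
Set SMB = MC: 185.05 - 2.80x = 48.08 + 1.72x → x* = 30.3031.
The Pigouvian tax equals MEC at x*: 5.09 + 0.20×30.3031 = 11.1506.

tax = €11.15 per unit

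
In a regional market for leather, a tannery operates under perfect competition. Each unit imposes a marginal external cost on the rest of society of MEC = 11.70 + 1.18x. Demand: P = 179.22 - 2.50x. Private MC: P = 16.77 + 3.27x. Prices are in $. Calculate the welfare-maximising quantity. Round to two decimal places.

x* = 21.69

Social marginal cost = private MC + MEC = 28.47 + 4.45x.
Set SMC = demand: 28.47 + 4.45x = 179.22 - 2.50x → x* = 21.6906.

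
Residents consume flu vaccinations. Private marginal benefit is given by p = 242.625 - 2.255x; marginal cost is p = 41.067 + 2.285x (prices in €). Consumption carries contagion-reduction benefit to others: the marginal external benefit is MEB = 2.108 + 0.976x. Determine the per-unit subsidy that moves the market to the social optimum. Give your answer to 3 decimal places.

subsidy = €57.882 per unit

Social marginal benefit = demand + MEB = 244.733 - 1.279x.
Set SMB = MC: 244.733 - 1.279x = 41.067 + 2.285x → x* = 57.1453.
The Pigouvian subsidy equals MEB at x*: 2.108 + 0.976×57.1453 = 57.8818.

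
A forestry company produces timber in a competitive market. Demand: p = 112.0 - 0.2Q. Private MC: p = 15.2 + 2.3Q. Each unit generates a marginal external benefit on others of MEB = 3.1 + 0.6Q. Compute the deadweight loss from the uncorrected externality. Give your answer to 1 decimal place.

Market equilibrium (private): 15.2 + 2.3Q = 112.0 - 0.2Q → Q_m = 38.7200.
Social marginal cost = private MC − MEB = 12.1 + 1.7Q.
Set SMC = demand: 12.1 + 1.7Q = 112.0 - 0.2Q → Q* = 52.5789.
The welfare-loss triangle has base |Q_m − Q*| and height MEB(Q_m) (the vertical gap between SMC and demand is zero at Q* and MEB at Q_m).
DWL = ½ × 13.8589 × 26.3320 = 182.4663.

DWL = 182.5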